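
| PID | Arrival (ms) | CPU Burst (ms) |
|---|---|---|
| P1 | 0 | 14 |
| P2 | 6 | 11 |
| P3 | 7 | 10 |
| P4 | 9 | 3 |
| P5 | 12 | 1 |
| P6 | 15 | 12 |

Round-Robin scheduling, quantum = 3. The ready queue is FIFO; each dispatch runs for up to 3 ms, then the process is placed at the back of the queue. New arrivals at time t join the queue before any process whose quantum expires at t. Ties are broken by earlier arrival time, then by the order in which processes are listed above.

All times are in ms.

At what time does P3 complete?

Timeline: | P1 0-6 | P2 6-9 | P1 9-12 | P3 12-15 | P4 15-18 | P2 18-21 | P5 21-22 | P1 22-25 | P6 25-28 | P3 28-31 | P2 31-34 | P1 34-36 | P6 36-39 | P3 39-42 | P2 42-44 | P6 44-47 | P3 47-48 | P6 48-51 |
Completion: P1=36  P2=44  P3=48  P4=18  P5=22  P6=51

48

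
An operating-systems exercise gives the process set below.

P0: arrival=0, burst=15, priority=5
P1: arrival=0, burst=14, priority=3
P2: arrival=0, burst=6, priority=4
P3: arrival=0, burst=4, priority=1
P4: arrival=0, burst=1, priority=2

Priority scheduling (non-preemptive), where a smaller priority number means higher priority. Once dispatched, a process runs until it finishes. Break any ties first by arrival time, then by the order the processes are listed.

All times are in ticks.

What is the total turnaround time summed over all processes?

Gantt: | P3 0-4 | P4 4-5 | P1 5-19 | P2 19-25 | P0 25-40 |
Completion: P0=40  P1=19  P2=25  P3=4  P4=5
Turnaround (C−A): P0=40  P1=19  P2=25  P3=4  P4=5
Turnaround = completion − arrival: P0=40, P1=19, P2=25, P3=4, P4=5
Total turnaround = 40 + 19 + 25 + 4 + 5 = 93

93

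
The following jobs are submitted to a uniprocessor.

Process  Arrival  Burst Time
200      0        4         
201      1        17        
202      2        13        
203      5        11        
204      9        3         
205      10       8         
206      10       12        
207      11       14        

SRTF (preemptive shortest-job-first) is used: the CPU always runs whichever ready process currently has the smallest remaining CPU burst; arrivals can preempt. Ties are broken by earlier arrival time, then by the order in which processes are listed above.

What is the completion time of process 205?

27

Timeline: | 200 0-4 | 202 4-5 | 203 5-9 | 204 9-12 | 203 12-19 | 205 19-27 | 202 27-39 | 206 39-51 | 207 51-65 | 201 65-82 |
Completion: 200=4  201=82  202=39  203=19  204=12  205=27  206=51  207=65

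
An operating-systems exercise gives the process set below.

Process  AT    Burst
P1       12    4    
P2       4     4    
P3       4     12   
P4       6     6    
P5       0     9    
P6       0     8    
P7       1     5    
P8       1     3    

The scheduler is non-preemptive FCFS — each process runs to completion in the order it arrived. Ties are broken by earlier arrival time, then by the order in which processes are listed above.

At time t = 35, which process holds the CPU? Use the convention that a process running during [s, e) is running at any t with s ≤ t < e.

P3

Schedule: | P5 0-9 | P6 9-17 | P7 17-22 | P8 22-25 | P2 25-29 | P3 29-41 | P4 41-47 | P1 47-51 |
Completion: P1=51  P2=29  P3=41  P4=47  P5=9  P6=17  P7=22  P8=25
Turnaround (C−A): P1=39  P2=25  P3=37  P4=41  P5=9  P6=17  P7=21  P8=24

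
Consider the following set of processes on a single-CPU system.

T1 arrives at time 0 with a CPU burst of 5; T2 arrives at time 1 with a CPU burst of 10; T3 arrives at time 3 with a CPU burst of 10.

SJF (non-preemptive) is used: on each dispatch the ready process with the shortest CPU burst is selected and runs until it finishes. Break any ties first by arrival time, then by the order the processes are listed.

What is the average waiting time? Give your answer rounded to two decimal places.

5.33

Schedule: | T1 0-5 | T2 5-15 | T3 15-25 |
Completion: T1=5  T2=15  T3=25
Waiting times: T1=0, T2=4, T3=12
Average waiting = (0+4+12) / 3 = 16/3 = 5.33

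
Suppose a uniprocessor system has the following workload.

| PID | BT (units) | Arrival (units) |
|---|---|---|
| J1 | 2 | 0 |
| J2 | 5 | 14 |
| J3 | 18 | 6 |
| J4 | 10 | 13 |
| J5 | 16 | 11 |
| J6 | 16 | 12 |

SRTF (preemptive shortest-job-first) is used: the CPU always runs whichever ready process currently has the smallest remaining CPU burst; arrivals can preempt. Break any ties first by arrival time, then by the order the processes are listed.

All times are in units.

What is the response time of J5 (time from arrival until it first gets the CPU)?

Gantt: | J1 0-2 | idle 2-6 | J3 6-13 | J4 13-14 | J2 14-19 | J4 19-28 | J3 28-39 | J5 39-55 | J6 55-71 |
Completion: J1=2  J2=19  J3=39  J4=28  J5=55  J6=71
Turnaround (C−A): J1=2  J2=5  J3=33  J4=15  J5=44  J6=59
Response(J5) = first start − arrival = 39 − 11 = 28

28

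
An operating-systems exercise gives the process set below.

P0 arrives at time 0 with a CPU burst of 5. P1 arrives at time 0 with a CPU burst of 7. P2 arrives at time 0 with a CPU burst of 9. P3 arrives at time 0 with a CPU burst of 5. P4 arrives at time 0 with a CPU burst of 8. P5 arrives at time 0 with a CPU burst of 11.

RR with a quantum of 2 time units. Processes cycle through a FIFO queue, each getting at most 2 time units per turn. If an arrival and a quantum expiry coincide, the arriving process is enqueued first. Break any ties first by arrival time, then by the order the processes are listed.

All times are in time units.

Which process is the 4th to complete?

Gantt: | P0 0-2 | P1 2-4 | P2 4-6 | P3 6-8 | P4 8-10 | P5 10-12 | P0 12-14 | P1 14-16 | P2 16-18 | P3 18-20 | P4 20-22 | P5 22-24 | P0 24-25 | P1 25-27 | P2 27-29 | P3 29-30 | P4 30-32 | P5 32-34 | P1 34-35 | P2 35-37 | P4 37-39 | P5 39-41 | P2 41-42 | P5 42-45 |
Completion: P0=25  P1=35  P2=42  P3=30  P4=39  P5=45
Finish order: P0 → P3 → P1 → P4 → P2 → P5

P4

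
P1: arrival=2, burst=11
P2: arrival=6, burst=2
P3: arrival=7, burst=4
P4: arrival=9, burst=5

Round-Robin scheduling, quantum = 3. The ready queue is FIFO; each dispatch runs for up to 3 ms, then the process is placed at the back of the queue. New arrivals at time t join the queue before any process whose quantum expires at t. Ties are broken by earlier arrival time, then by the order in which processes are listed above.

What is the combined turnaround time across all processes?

Timeline: | idle 0-2 | P1 2-8 | P2 8-10 | P3 10-13 | P1 13-16 | P4 16-19 | P3 19-20 | P1 20-22 | P4 22-24 |
Completion: P1=22  P2=10  P3=20  P4=24
Turnaround (C−A): P1=20  P2=4  P3=13  P4=15
Turnaround = completion − arrival: P1=20, P2=4, P3=13, P4=15
Total turnaround = 20 + 4 + 13 + 15 = 52

52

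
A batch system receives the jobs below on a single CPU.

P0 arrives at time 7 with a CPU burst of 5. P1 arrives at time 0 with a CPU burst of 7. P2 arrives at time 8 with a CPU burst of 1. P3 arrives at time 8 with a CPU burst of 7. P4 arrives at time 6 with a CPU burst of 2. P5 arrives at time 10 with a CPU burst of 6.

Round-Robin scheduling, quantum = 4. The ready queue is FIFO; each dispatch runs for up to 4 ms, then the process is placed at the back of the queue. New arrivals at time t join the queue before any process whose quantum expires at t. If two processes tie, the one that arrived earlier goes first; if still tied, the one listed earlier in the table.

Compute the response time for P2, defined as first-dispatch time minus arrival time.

Gantt: | P1 0-7 | P4 7-9 | P0 9-13 | P2 13-14 | P3 14-18 | P5 18-22 | P0 22-23 | P3 23-26 | P5 26-28 |
Completion: P0=23  P1=7  P2=14  P3=26  P4=9  P5=28
Turnaround (C−A): P0=16  P1=7  P2=6  P3=18  P4=3  P5=18
Response(P2) = first start − arrival = 13 − 8 = 5

5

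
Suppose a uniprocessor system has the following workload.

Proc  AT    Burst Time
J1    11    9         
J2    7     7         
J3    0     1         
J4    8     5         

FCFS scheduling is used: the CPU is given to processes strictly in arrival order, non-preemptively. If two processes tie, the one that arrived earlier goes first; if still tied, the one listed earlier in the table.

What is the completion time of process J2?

Schedule: | J3 0-1 | idle 1-7 | J2 7-14 | J4 14-19 | J1 19-28 |
Completion: J1=28  J2=14  J3=1  J4=19

14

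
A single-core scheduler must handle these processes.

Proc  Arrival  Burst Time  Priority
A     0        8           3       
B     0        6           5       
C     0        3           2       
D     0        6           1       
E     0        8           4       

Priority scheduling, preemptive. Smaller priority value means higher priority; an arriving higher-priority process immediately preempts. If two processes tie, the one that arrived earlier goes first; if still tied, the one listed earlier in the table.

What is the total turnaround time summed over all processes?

Gantt: | D 0-6 | C 6-9 | A 9-17 | E 17-25 | B 25-31 |
Completion: A=17  B=31  C=9  D=6  E=25
Turnaround (C−A): A=17  B=31  C=9  D=6  E=25
Turnaround = completion − arrival: A=17, B=31, C=9, D=6, E=25
Total turnaround = 17 + 31 + 9 + 6 + 25 = 88

88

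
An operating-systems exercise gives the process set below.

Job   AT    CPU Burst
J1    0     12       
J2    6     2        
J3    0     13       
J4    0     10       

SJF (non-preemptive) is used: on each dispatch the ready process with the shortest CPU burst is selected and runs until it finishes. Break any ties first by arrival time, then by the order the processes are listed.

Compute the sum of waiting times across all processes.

40

Schedule: | J4 0-10 | J2 10-12 | J1 12-24 | J3 24-37 |
Completion: J1=24  J2=12  J3=37  J4=10
Turnaround (C−A): J1=24  J2=6  J3=37  J4=10
Waiting = turnaround − burst: J1=12, J2=4, J3=24, J4=0
Total waiting = 12 + 4 + 24 + 0 = 40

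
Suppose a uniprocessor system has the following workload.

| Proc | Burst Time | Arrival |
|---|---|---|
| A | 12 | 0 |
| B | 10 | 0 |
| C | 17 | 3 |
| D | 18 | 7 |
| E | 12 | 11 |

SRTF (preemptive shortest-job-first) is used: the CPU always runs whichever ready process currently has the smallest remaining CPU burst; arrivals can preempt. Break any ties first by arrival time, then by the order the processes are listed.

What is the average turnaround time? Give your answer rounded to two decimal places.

33.00

Schedule: | B 0-10 | A 10-22 | E 22-34 | C 34-51 | D 51-69 |
Completion: A=22  B=10  C=51  D=69  E=34
Turnaround times: A=22, B=10, C=48, D=62, E=23
Average turnaround = (22+10+48+62+23) / 5 = 165/5 = 33.00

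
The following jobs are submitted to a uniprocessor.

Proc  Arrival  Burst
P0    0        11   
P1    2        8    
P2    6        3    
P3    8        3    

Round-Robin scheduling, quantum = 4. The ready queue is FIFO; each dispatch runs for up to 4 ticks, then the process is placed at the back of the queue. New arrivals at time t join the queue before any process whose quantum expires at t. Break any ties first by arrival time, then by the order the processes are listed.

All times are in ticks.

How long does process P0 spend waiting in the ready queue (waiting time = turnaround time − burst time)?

14

Gantt: | P0 0-4 | P1 4-8 | P0 8-12 | P2 12-15 | P3 15-18 | P1 18-22 | P0 22-25 |
Completion: P0=25  P1=22  P2=15  P3=18
Turnaround (C−A): P0=25  P1=20  P2=9  P3=10
Waiting(P0) = turnaround − burst = 25 − 11 = 14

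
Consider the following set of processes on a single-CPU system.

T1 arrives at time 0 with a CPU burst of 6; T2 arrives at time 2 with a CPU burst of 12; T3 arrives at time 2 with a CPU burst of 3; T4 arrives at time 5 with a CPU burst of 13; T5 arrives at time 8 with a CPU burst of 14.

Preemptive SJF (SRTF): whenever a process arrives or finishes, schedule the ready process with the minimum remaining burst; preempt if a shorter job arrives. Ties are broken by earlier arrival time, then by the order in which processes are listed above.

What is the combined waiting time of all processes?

Timeline: | T1 0-2 | T3 2-5 | T1 5-9 | T2 9-21 | T4 21-34 | T5 34-48 |
Completion: T1=9  T2=21  T3=5  T4=34  T5=48
Turnaround (C−A): T1=9  T2=19  T3=3  T4=29  T5=40
Waiting = turnaround − burst: T1=3, T2=7, T3=0, T4=16, T5=26
Total waiting = 3 + 7 + 0 + 16 + 26 = 52

52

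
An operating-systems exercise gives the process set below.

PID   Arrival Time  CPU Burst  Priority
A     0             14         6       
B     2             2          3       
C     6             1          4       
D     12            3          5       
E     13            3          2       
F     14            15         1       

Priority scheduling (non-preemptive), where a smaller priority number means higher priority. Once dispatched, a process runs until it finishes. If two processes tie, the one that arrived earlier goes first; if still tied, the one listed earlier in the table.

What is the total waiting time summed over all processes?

Schedule: | A 0-14 | F 14-29 | E 29-32 | B 32-34 | C 34-35 | D 35-38 |
Completion: A=14  B=34  C=35  D=38  E=32  F=29
Waiting = turnaround − burst: A=0, B=30, C=28, D=23, E=16, F=0
Total waiting = 0 + 30 + 28 + 23 + 16 + 0 = 97

97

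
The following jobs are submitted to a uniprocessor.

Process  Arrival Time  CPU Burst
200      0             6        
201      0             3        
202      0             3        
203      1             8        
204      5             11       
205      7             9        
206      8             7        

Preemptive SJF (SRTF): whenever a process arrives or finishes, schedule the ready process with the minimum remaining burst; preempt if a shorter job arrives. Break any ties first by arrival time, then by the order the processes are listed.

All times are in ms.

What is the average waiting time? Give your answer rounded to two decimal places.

11.71

Schedule: | 201 0-3 | 202 3-6 | 200 6-12 | 206 12-19 | 203 19-27 | 205 27-36 | 204 36-47 |
Completion: 200=12  201=3  202=6  203=27  204=47  205=36  206=19
Waiting times: 200=6, 201=0, 202=3, 203=18, 204=31, 205=20, 206=4
Average waiting = (6+0+3+18+31+20+4) / 7 = 82/7 = 11.71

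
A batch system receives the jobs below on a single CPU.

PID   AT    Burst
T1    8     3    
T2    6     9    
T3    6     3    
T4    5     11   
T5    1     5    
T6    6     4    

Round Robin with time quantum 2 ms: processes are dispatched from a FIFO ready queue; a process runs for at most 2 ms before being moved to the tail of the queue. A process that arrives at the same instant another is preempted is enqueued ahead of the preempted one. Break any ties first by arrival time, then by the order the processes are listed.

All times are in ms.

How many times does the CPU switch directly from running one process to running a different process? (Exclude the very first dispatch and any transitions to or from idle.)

Gantt: | idle 0-1 | T5 1-5 | T4 5-7 | T5 7-8 | T2 8-10 | T3 10-12 | T6 12-14 | T4 14-16 | T1 16-18 | T2 18-20 | T3 20-21 | T6 21-23 | T4 23-25 | T1 25-26 | T2 26-28 | T4 28-30 | T2 30-32 | T4 32-34 | T2 34-35 | T4 35-36 |
Completion: T1=26  T2=35  T3=21  T4=36  T5=8  T6=23
Turnaround (C−A): T1=18  T2=29  T3=15  T4=31  T5=7  T6=17

18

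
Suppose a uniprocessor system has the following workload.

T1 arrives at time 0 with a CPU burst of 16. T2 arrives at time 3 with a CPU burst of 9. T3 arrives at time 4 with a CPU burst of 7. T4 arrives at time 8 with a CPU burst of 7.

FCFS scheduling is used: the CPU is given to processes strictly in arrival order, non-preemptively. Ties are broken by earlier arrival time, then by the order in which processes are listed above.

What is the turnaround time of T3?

28

Gantt: | T1 0-16 | T2 16-25 | T3 25-32 | T4 32-39 |
Completion: T1=16  T2=25  T3=32  T4=39
Turnaround(T3) = completion − arrival = 32 − 4 = 28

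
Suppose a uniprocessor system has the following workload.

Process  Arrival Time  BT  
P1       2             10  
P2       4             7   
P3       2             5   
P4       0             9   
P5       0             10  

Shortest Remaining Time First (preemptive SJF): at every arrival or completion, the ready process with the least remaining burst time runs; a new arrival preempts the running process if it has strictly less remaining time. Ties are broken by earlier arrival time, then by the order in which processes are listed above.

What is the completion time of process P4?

Schedule: | P4 0-2 | P3 2-7 | P4 7-14 | P2 14-21 | P5 21-31 | P1 31-41 |
Completion: P1=41  P2=21  P3=7  P4=14  P5=31
Turnaround (C−A): P1=39  P2=17  P3=5  P4=14  P5=31

14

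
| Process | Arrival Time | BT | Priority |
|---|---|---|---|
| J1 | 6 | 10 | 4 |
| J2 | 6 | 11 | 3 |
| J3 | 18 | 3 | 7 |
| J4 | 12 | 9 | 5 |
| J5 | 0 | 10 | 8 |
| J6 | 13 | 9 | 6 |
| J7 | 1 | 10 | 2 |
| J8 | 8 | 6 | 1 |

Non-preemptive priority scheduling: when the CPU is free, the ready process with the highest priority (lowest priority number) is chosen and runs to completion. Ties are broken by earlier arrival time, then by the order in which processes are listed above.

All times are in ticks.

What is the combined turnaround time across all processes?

261

Schedule: | J5 0-10 | J8 10-16 | J7 16-26 | J2 26-37 | J1 37-47 | J4 47-56 | J6 56-65 | J3 65-68 |
Completion: J1=47  J2=37  J3=68  J4=56  J5=10  J6=65  J7=26  J8=16
Turnaround = completion − arrival: J1=41, J2=31, J3=50, J4=44, J5=10, J6=52, J7=25, J8=8
Total turnaround = 41 + 31 + 50 + 44 + 10 + 52 + 25 + 8 = 261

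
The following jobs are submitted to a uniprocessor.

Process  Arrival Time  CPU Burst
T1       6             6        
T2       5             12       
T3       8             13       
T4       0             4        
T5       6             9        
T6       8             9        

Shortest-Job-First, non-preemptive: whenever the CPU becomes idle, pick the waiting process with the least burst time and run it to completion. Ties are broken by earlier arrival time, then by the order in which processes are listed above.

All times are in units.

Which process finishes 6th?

Timeline: | T4 0-4 | idle 4-5 | T2 5-17 | T1 17-23 | T5 23-32 | T6 32-41 | T3 41-54 |
Completion: T1=23  T2=17  T3=54  T4=4  T5=32  T6=41
Finish order: T4 → T2 → T1 → T5 → T6 → T3

T3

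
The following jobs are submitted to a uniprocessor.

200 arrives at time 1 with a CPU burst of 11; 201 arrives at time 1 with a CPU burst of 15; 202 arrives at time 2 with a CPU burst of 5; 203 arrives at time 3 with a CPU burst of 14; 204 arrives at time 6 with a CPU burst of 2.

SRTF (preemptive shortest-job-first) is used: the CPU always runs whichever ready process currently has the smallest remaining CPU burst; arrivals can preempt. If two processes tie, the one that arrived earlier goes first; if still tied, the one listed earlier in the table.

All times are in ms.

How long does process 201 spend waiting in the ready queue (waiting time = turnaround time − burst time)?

32

Gantt: | idle 0-1 | 200 1-2 | 202 2-7 | 204 7-9 | 200 9-19 | 203 19-33 | 201 33-48 |
Completion: 200=19  201=48  202=7  203=33  204=9
Waiting(201) = turnaround − burst = 47 − 15 = 32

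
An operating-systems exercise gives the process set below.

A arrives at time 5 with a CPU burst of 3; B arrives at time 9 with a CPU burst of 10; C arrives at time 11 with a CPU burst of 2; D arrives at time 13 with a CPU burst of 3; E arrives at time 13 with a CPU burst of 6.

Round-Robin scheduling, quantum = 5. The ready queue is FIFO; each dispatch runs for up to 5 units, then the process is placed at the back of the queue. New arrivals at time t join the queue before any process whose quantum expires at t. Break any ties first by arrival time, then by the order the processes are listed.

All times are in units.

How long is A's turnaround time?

3

Schedule: | idle 0-5 | A 5-8 | idle 8-9 | B 9-14 | C 14-16 | D 16-19 | E 19-24 | B 24-29 | E 29-30 |
Completion: A=8  B=29  C=16  D=19  E=30
Turnaround (C−A): A=3  B=20  C=5  D=6  E=17
Turnaround(A) = completion − arrival = 8 − 5 = 3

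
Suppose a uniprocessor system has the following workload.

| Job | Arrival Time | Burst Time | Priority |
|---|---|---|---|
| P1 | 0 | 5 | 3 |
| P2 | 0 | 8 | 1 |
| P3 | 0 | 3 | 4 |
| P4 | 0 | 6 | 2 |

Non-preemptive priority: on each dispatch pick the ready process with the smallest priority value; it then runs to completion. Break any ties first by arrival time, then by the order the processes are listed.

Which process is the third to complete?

P1

Timeline: | P2 0-8 | P4 8-14 | P1 14-19 | P3 19-22 |
Completion: P1=19  P2=8  P3=22  P4=14
Turnaround (C−A): P1=19  P2=8  P3=22  P4=14
Finish order: P2 → P4 → P1 → P3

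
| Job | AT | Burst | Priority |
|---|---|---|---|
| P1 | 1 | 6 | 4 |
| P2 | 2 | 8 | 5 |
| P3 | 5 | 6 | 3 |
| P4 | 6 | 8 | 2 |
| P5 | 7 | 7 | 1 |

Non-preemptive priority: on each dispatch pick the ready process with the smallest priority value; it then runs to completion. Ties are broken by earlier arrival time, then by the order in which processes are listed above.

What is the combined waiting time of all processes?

Schedule: | idle 0-1 | P1 1-7 | P5 7-14 | P4 14-22 | P3 22-28 | P2 28-36 |
Completion: P1=7  P2=36  P3=28  P4=22  P5=14
Turnaround (C−A): P1=6  P2=34  P3=23  P4=16  P5=7
Waiting = turnaround − burst: P1=0, P2=26, P3=17, P4=8, P5=0
Total waiting = 0 + 26 + 17 + 8 + 0 = 51

51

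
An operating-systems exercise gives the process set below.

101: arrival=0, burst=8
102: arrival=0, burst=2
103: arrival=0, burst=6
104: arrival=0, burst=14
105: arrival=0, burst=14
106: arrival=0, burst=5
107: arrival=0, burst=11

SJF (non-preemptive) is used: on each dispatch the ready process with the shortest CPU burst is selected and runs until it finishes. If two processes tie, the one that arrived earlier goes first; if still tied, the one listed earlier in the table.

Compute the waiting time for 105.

Gantt: | 102 0-2 | 106 2-7 | 103 7-13 | 101 13-21 | 107 21-32 | 104 32-46 | 105 46-60 |
Completion: 101=21  102=2  103=13  104=46  105=60  106=7  107=32
Turnaround (C−A): 101=21  102=2  103=13  104=46  105=60  106=7  107=32
Waiting(105) = turnaround − burst = 60 − 14 = 46

46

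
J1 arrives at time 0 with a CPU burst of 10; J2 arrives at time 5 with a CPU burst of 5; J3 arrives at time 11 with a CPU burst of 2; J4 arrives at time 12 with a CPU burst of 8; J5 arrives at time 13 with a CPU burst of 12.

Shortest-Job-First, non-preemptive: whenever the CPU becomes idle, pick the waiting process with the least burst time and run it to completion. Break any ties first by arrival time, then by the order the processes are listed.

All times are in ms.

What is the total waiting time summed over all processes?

26

Schedule: | J1 0-10 | J2 10-15 | J3 15-17 | J4 17-25 | J5 25-37 |
Completion: J1=10  J2=15  J3=17  J4=25  J5=37
Turnaround (C−A): J1=10  J2=10  J3=6  J4=13  J5=24
Waiting = turnaround − burst: J1=0, J2=5, J3=4, J4=5, J5=12
Total waiting = 0 + 5 + 4 + 5 + 12 = 26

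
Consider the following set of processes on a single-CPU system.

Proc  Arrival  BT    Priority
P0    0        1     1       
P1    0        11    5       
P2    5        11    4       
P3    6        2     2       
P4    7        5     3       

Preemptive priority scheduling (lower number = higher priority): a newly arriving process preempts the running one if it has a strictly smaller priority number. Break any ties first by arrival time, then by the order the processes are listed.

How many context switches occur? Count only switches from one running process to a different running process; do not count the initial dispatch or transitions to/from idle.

Gantt: | P0 0-1 | P1 1-5 | P2 5-6 | P3 6-8 | P4 8-13 | P2 13-23 | P1 23-30 |
Completion: P0=1  P1=30  P2=23  P3=8  P4=13
Turnaround (C−A): P0=1  P1=30  P2=18  P3=2  P4=6

6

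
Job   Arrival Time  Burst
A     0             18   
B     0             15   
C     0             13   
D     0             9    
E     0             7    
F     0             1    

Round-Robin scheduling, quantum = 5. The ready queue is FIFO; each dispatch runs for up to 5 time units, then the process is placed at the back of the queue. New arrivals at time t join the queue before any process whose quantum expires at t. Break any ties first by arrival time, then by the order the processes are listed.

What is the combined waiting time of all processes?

235

Timeline: | A 0-5 | B 5-10 | C 10-15 | D 15-20 | E 20-25 | F 25-26 | A 26-31 | B 31-36 | C 36-41 | D 41-45 | E 45-47 | A 47-52 | B 52-57 | C 57-60 | A 60-63 |
Completion: A=63  B=57  C=60  D=45  E=47  F=26
Turnaround (C−A): A=63  B=57  C=60  D=45  E=47  F=26
Waiting = turnaround − burst: A=45, B=42, C=47, D=36, E=40, F=25
Total waiting = 45 + 42 + 47 + 36 + 40 + 25 = 235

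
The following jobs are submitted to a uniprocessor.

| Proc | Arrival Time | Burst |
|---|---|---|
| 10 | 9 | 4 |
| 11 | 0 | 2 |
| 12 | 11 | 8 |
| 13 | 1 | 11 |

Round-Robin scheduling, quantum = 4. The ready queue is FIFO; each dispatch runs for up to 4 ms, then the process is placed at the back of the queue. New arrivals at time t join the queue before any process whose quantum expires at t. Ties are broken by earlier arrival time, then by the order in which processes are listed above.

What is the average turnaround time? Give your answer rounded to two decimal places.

Timeline: | 11 0-2 | 13 2-10 | 10 10-14 | 13 14-17 | 12 17-25 |
Completion: 10=14  11=2  12=25  13=17
Turnaround times: 10=5, 11=2, 12=14, 13=16
Average turnaround = (5+2+14+16) / 4 = 37/4 = 9.25

9.25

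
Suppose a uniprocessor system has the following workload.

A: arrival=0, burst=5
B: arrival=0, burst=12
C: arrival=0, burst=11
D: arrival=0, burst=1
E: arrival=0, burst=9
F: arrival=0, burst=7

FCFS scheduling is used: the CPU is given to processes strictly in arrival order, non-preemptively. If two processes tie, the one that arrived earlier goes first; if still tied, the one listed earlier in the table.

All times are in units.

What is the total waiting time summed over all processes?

Schedule: | A 0-5 | B 5-17 | C 17-28 | D 28-29 | E 29-38 | F 38-45 |
Completion: A=5  B=17  C=28  D=29  E=38  F=45
Turnaround (C−A): A=5  B=17  C=28  D=29  E=38  F=45
Waiting = turnaround − burst: A=0, B=5, C=17, D=28, E=29, F=38
Total waiting = 0 + 5 + 17 + 28 + 29 + 38 = 117

117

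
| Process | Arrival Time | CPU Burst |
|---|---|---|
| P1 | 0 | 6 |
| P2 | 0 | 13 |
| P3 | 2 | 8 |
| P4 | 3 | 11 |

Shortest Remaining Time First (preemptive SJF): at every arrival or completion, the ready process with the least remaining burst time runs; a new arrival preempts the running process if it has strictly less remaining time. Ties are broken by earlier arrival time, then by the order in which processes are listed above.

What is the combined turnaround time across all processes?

Gantt: | P1 0-6 | P3 6-14 | P4 14-25 | P2 25-38 |
Completion: P1=6  P2=38  P3=14  P4=25
Turnaround = completion − arrival: P1=6, P2=38, P3=12, P4=22
Total turnaround = 6 + 38 + 12 + 22 = 78

78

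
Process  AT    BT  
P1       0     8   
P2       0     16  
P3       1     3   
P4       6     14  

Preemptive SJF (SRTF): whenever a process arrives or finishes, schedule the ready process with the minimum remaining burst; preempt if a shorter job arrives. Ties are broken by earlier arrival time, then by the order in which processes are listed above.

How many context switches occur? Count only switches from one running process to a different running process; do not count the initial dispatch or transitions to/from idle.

Gantt: | P1 0-1 | P3 1-4 | P1 4-11 | P4 11-25 | P2 25-41 |
Completion: P1=11  P2=41  P3=4  P4=25

4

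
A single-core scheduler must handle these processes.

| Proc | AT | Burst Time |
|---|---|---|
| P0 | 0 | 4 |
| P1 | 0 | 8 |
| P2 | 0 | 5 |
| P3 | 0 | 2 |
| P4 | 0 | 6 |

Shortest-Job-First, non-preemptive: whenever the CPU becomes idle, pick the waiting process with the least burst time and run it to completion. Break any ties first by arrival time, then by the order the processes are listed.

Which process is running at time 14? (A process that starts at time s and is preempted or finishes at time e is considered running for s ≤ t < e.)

P4

Schedule: | P3 0-2 | P0 2-6 | P2 6-11 | P4 11-17 | P1 17-25 |
Completion: P0=6  P1=25  P2=11  P3=2  P4=17
Turnaround (C−A): P0=6  P1=25  P2=11  P3=2  P4=17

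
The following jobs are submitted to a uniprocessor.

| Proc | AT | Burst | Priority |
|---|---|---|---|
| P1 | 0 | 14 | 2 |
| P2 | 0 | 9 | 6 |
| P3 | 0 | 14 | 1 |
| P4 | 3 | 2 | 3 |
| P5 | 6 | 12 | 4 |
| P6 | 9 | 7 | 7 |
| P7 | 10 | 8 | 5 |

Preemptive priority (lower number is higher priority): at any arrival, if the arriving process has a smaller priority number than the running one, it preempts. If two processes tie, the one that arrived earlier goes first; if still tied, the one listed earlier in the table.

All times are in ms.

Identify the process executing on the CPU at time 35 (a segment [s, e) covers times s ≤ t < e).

Schedule: | P3 0-14 | P1 14-28 | P4 28-30 | P5 30-42 | P7 42-50 | P2 50-59 | P6 59-66 |
Completion: P1=28  P2=59  P3=14  P4=30  P5=42  P6=66  P7=50

P5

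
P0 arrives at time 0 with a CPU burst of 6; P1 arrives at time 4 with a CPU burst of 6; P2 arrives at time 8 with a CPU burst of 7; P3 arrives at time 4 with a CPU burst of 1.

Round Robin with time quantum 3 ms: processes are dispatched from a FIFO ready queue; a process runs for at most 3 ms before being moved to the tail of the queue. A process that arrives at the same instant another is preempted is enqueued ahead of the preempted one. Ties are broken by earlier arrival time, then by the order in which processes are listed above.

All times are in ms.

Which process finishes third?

P1

Timeline: | P0 0-6 | P1 6-9 | P3 9-10 | P2 10-13 | P1 13-16 | P2 16-20 |
Completion: P0=6  P1=16  P2=20  P3=10
Finish order: P0 → P3 → P1 → P2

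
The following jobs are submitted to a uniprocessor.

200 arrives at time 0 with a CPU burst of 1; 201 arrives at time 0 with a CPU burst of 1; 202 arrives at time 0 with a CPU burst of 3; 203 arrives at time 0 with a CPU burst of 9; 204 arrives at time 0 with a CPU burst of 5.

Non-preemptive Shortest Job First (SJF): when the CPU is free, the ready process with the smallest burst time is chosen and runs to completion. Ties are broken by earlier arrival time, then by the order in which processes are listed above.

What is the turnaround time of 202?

Schedule: | 200 0-1 | 201 1-2 | 202 2-5 | 204 5-10 | 203 10-19 |
Completion: 200=1  201=2  202=5  203=19  204=10
Turnaround (C−A): 200=1  201=2  202=5  203=19  204=10
Turnaround(202) = completion − arrival = 5 − 0 = 5

5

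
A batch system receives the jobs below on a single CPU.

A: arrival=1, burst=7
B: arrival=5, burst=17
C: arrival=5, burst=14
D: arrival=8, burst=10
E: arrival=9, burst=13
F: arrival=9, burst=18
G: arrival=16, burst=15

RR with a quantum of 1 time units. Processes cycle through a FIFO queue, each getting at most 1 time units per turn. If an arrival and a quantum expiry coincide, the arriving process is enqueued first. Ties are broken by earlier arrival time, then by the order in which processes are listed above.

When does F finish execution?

Gantt: | idle 0-1 | A 1-5 | B 5-6 | C 6-7 | A 7-8 | B 8-9 | C 9-10 | D 10-11 | A 11-12 | E 12-13 | F 13-14 | B 14-15 | C 15-16 | D 16-17 | A 17-18 | E 18-19 | F 19-20 | B 20-21 | G 21-22 | C 22-23 | D 23-24 | E 24-25 | F 25-26 | B 26-27 | G 27-28 | C 28-29 | D 29-30 | E 30-31 | F 31-32 | B 32-33 | G 33-34 | C 34-35 | D 35-36 | E 36-37 | F 37-38 | B 38-39 | G 39-40 | C 40-41 | D 41-42 | E 42-43 | F 43-44 | B 44-45 | G 45-46 | C 46-47 | D 47-48 | E 48-49 | F 49-50 | B 50-51 | G 51-52 | C 52-53 | D 53-54 | E 54-55 | F 55-56 | B 56-57 | G 57-58 | C 58-59 | D 59-60 | E 60-61 | F 61-62 | B 62-63 | G 63-64 | C 64-65 | D 65-66 | E 66-67 | F 67-68 | B 68-69 | G 69-70 | C 70-71 | E 71-72 | F 72-73 | B 73-74 | G 74-75 | C 75-76 | E 76-77 | F 77-78 | B 78-79 | G 79-80 | C 80-81 | E 81-82 | F 82-83 | B 83-84 | G 84-85 | F 85-86 | B 86-87 | G 87-88 | F 88-89 | B 89-90 | G 90-91 | F 91-92 | G 92-93 | F 93-95 |
Completion: A=18  B=90  C=81  D=66  E=82  F=95  G=93
Turnaround (C−A): A=17  B=85  C=76  D=58  E=73  F=86  G=77

95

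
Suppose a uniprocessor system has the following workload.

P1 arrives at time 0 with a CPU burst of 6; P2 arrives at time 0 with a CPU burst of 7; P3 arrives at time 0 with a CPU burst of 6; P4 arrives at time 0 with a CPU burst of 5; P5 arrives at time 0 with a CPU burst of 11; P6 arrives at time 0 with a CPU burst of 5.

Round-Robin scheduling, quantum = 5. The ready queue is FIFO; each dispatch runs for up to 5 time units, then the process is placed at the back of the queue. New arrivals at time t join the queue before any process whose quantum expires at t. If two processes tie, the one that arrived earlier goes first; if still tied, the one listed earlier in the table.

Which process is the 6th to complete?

Schedule: | P1 0-5 | P2 5-10 | P3 10-15 | P4 15-20 | P5 20-25 | P6 25-30 | P1 30-31 | P2 31-33 | P3 33-34 | P5 34-40 |
Completion: P1=31  P2=33  P3=34  P4=20  P5=40  P6=30
Finish order: P4 → P6 → P1 → P2 → P3 → P5

P5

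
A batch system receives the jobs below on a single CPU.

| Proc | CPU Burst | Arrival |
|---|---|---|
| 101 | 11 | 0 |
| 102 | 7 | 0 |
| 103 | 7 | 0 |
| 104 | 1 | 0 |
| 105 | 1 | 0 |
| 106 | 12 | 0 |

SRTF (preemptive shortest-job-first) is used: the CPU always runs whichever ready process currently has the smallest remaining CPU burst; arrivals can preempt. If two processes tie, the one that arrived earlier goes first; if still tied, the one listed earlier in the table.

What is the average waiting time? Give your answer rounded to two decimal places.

9.17

Timeline: | 104 0-1 | 105 1-2 | 102 2-9 | 103 9-16 | 101 16-27 | 106 27-39 |
Completion: 101=27  102=9  103=16  104=1  105=2  106=39
Waiting times: 101=16, 102=2, 103=9, 104=0, 105=1, 106=27
Average waiting = (16+2+9+0+1+27) / 6 = 55/6 = 9.17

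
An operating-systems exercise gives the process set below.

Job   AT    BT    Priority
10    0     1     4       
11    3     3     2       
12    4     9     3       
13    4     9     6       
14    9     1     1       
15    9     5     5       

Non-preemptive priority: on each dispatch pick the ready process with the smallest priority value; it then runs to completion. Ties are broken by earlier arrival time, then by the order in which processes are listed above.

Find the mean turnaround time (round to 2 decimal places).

10.00

Gantt: | 10 0-1 | idle 1-3 | 11 3-6 | 12 6-15 | 14 15-16 | 15 16-21 | 13 21-30 |
Completion: 10=1  11=6  12=15  13=30  14=16  15=21
Turnaround (C−A): 10=1  11=3  12=11  13=26  14=7  15=12
Turnaround times: 10=1, 11=3, 12=11, 13=26, 14=7, 15=12
Average turnaround = (1+3+11+26+7+12) / 6 = 60/6 = 10.00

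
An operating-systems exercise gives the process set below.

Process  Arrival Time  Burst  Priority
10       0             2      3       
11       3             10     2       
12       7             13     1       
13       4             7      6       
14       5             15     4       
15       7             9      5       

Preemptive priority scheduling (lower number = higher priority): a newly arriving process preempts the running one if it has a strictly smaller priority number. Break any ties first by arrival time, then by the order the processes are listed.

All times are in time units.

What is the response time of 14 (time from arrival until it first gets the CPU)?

21

Timeline: | 10 0-2 | idle 2-3 | 11 3-7 | 12 7-20 | 11 20-26 | 14 26-41 | 15 41-50 | 13 50-57 |
Completion: 10=2  11=26  12=20  13=57  14=41  15=50
Response(14) = first start − arrival = 26 − 5 = 21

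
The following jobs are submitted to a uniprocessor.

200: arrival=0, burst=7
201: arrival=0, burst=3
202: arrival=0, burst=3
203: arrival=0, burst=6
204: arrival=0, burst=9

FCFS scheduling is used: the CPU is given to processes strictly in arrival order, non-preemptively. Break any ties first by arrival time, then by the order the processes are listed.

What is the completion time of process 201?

10

Gantt: | 200 0-7 | 201 7-10 | 202 10-13 | 203 13-19 | 204 19-28 |
Completion: 200=7  201=10  202=13  203=19  204=28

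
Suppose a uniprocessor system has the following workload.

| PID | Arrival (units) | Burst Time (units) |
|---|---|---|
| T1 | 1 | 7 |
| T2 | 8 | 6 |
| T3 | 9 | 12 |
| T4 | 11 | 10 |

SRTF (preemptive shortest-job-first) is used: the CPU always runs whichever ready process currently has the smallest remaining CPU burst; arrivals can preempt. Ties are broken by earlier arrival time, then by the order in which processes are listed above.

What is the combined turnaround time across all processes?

Schedule: | idle 0-1 | T1 1-8 | T2 8-14 | T4 14-24 | T3 24-36 |
Completion: T1=8  T2=14  T3=36  T4=24
Turnaround (C−A): T1=7  T2=6  T3=27  T4=13
Turnaround = completion − arrival: T1=7, T2=6, T3=27, T4=13
Total turnaround = 7 + 6 + 27 + 13 = 53

53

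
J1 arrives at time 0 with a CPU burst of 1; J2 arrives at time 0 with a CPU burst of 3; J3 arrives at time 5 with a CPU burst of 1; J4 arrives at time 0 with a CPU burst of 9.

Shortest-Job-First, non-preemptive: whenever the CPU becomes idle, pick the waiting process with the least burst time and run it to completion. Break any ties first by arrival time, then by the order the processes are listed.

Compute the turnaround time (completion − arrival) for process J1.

Gantt: | J1 0-1 | J2 1-4 | J4 4-13 | J3 13-14 |
Completion: J1=1  J2=4  J3=14  J4=13
Turnaround (C−A): J1=1  J2=4  J3=9  J4=13
Turnaround(J1) = completion − arrival = 1 − 0 = 1

1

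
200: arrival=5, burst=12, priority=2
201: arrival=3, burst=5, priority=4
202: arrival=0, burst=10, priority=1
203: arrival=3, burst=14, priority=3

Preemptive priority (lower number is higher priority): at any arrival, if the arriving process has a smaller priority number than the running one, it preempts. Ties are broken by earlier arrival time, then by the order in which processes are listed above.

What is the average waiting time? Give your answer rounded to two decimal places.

14.25

Schedule: | 202 0-10 | 200 10-22 | 203 22-36 | 201 36-41 |
Completion: 200=22  201=41  202=10  203=36
Turnaround (C−A): 200=17  201=38  202=10  203=33
Waiting times: 200=5, 201=33, 202=0, 203=19
Average waiting = (5+33+0+19) / 4 = 57/4 = 14.25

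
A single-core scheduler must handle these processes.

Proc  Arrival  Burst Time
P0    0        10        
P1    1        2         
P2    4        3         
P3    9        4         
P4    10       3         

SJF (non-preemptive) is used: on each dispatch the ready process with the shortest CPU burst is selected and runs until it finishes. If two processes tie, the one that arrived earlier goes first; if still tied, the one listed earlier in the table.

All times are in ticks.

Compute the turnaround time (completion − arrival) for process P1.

Timeline: | P0 0-10 | P1 10-12 | P2 12-15 | P4 15-18 | P3 18-22 |
Completion: P0=10  P1=12  P2=15  P3=22  P4=18
Turnaround(P1) = completion − arrival = 12 − 1 = 11

11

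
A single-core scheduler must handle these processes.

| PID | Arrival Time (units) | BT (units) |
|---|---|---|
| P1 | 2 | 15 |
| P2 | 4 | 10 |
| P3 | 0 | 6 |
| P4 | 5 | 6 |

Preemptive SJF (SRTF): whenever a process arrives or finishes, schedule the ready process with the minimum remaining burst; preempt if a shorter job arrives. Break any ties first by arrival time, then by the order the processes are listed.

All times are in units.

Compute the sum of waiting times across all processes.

29

Schedule: | P3 0-6 | P4 6-12 | P2 12-22 | P1 22-37 |
Completion: P1=37  P2=22  P3=6  P4=12
Waiting = turnaround − burst: P1=20, P2=8, P3=0, P4=1
Total waiting = 20 + 8 + 0 + 1 = 29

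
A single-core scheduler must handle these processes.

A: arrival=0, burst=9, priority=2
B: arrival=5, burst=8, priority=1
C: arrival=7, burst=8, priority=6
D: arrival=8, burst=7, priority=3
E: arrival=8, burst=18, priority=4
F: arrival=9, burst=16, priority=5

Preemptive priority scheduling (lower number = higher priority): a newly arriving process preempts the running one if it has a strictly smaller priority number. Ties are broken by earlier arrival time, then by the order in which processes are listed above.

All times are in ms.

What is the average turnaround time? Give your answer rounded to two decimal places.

Gantt: | A 0-5 | B 5-13 | A 13-17 | D 17-24 | E 24-42 | F 42-58 | C 58-66 |
Completion: A=17  B=13  C=66  D=24  E=42  F=58
Turnaround (C−A): A=17  B=8  C=59  D=16  E=34  F=49
Turnaround times: A=17, B=8, C=59, D=16, E=34, F=49
Average turnaround = (17+8+59+16+34+49) / 6 = 183/6 = 30.50

30.50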